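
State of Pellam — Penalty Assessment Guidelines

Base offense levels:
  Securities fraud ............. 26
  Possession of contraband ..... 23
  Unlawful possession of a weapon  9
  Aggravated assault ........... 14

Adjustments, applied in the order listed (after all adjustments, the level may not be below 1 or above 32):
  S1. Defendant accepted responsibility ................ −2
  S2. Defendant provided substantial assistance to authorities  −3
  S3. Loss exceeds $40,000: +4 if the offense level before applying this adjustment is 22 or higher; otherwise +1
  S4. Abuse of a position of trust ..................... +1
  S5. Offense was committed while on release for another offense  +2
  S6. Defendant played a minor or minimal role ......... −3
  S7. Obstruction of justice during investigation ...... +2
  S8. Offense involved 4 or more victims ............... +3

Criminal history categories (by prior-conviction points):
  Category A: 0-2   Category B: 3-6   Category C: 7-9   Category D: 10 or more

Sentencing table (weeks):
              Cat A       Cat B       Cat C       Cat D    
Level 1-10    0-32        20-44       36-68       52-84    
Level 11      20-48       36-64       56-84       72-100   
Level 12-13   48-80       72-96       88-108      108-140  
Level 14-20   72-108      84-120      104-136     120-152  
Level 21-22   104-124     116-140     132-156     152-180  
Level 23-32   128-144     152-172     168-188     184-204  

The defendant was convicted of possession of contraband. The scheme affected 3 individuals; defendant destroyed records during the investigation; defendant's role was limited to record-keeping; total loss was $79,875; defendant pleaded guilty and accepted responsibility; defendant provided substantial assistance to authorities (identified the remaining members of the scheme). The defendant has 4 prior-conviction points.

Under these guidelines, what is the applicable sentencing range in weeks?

84-120 weeks

Base offense level for possession of contraband: 23.
S1 applies: 23 − 2 = 21.
S2 applies: 21 − 3 = 18.
S3 applies (level before this adjustment is 18 < 22, so +1): 18 + 1 = 19.
S5 does not apply.
S6 applies: 19 − 3 = 16.
S7 applies: 16 + 2 = 18.
Final offense level: 18.
Criminal history: 4 prior points → Category B (3-6).
Level 18 falls in the 14-20 band.
Grid: Level 14-20 × Category B = 84-120 weeks.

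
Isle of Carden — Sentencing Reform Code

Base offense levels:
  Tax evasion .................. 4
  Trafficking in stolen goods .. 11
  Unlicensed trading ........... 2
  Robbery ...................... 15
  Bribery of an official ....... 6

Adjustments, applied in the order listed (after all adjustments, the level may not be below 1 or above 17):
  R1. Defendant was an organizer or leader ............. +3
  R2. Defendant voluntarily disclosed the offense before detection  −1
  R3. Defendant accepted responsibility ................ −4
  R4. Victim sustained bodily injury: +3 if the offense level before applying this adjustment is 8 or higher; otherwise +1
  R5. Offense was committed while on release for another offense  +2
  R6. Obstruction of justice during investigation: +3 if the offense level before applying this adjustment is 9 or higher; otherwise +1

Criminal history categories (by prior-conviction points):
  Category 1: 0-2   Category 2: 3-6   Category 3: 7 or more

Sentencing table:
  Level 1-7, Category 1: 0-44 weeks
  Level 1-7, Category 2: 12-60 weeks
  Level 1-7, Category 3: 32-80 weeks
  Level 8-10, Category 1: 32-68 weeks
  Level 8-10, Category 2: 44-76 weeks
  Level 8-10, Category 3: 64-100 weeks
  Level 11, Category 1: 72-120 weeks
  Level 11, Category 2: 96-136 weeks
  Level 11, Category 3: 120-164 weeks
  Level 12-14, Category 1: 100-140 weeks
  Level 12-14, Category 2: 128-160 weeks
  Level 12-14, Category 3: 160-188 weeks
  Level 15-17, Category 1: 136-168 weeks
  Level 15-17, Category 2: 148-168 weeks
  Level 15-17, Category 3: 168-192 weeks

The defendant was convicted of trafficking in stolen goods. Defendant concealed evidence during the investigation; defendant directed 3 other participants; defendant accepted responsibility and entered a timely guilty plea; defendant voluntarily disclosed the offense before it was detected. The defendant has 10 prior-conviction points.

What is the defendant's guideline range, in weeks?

Base offense level for trafficking in stolen goods: 11.
R1 applies: 11 + 3 = 14.
R2 applies: 14 − 1 = 13.
R3 applies: 13 − 4 = 9.
R4 does not apply.
R5 does not apply.
R6 applies (level before this adjustment is 9 ≥ 9, so +3): 9 + 3 = 12.
Final offense level: 12.
Criminal history: 10 prior points → Category 3 (7+).
Level 12 falls in the 12-14 band.
Grid: Level 12-14 × Category 3 = 160-188 weeks.

160-188 weeks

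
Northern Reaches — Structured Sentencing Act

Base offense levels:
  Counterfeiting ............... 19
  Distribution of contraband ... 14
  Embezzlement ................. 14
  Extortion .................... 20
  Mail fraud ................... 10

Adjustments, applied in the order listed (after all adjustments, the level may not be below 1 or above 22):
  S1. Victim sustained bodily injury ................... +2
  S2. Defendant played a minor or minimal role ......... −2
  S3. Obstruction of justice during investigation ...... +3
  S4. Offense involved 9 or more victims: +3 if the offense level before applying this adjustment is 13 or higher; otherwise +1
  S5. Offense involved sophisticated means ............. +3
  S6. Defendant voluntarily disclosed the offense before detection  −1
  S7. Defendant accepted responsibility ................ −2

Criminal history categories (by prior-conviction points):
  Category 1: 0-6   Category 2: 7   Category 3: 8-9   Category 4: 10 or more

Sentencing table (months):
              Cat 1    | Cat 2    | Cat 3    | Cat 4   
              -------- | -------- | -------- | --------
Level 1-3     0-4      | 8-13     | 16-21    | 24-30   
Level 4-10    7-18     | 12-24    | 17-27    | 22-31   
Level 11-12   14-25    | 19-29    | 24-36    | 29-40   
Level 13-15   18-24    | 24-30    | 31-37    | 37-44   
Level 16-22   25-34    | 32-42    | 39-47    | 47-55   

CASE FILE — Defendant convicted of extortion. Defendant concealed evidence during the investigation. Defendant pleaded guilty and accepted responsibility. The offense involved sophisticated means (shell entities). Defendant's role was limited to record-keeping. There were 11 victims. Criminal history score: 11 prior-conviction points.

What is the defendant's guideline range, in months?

47-55 months

Base offense level for extortion: 20.
S2 applies: 20 − 2 = 18.
S3 applies: 18 + 3 = 21.
S4 applies (level before this adjustment is 21 ≥ 13, so +3): 21 + 3 = 24.
S5 applies: 24 + 3 = 27.
S6 does not apply.
S7 applies: 27 − 2 = 25.
Level 25 exceeds the maximum of 22; capped at 22.
Final offense level: 22.
Criminal history: 11 prior points → Category 4 (10+).
Level 22 falls in the 16-22 band.
Grid: Level 16-22 × Category 4 = 47-55 months.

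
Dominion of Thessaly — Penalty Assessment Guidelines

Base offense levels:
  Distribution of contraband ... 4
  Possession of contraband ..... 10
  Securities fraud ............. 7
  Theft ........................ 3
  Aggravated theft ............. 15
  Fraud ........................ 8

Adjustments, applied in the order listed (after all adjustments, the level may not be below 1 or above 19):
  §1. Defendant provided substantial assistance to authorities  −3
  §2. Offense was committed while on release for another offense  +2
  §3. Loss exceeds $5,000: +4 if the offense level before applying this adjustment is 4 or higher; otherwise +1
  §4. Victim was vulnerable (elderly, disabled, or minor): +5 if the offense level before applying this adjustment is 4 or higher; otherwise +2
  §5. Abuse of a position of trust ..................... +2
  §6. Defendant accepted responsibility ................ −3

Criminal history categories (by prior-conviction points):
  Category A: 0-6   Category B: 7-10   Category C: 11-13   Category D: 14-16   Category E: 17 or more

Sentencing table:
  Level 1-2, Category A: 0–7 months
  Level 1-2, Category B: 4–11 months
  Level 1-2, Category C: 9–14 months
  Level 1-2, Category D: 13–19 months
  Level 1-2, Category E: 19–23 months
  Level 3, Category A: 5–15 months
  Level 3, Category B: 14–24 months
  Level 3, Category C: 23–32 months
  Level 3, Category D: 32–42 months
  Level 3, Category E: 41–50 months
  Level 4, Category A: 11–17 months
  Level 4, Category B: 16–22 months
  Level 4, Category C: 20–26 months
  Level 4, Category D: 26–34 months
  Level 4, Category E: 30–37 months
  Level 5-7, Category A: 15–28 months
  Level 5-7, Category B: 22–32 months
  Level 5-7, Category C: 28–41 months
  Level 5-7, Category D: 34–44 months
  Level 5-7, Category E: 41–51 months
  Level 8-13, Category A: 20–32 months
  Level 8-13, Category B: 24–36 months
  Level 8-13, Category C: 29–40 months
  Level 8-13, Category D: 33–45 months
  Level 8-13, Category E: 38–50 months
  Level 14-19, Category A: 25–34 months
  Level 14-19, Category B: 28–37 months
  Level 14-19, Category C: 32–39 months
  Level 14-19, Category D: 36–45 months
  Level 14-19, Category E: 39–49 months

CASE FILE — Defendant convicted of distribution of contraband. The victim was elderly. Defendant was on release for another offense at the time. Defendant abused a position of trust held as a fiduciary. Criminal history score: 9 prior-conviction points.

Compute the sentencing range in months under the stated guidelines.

Base offense level for distribution of contraband: 4.
§1 does not apply.
§2 applies: 4 + 2 = 6.
§4 applies (level before this adjustment is 6 ≥ 4, so +5): 6 + 5 = 11.
§5 applies: 11 + 2 = 13.
§6 does not apply.
Final offense level: 13.
Criminal history: 9 prior points → Category B (7-10).
Level 13 falls in the 8-13 band.
Grid: Level 8-13 × Category B = 24-36 months.

24-36 months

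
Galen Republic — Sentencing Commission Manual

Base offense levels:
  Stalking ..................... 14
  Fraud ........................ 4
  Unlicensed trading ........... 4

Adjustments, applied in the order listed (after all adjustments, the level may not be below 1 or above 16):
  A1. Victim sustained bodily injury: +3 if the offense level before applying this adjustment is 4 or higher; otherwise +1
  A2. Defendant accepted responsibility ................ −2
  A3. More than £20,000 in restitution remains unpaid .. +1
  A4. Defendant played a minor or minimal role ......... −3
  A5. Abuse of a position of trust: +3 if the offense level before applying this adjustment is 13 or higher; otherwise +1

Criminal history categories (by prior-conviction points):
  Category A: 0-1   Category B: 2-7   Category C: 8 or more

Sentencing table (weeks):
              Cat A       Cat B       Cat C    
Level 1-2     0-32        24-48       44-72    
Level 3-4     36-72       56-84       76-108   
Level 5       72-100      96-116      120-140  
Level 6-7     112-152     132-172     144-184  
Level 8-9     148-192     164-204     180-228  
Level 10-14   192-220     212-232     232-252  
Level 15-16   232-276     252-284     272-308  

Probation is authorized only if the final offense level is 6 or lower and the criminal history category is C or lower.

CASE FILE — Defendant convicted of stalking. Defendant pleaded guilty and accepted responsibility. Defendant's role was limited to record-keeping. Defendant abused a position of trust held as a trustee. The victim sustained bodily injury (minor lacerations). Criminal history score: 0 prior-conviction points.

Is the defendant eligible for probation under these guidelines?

Base offense level for stalking: 14.
A1 applies (level before this adjustment is 14 ≥ 4, so +3): 14 + 3 = 17.
A2 applies: 17 − 2 = 15.
A3 does not apply.
A4 applies: 15 − 3 = 12.
A5 applies (level before this adjustment is 12 < 13, so +1): 12 + 1 = 13.
Final offense level: 13.
Criminal history: 0 prior points → Category A (0-1).
Level 13 falls in the 10-14 band.
Grid: Level 10-14 × Category A = 192-220 weeks.
Probation check: level 13 > 6 and category A ≤ C → not eligible.

No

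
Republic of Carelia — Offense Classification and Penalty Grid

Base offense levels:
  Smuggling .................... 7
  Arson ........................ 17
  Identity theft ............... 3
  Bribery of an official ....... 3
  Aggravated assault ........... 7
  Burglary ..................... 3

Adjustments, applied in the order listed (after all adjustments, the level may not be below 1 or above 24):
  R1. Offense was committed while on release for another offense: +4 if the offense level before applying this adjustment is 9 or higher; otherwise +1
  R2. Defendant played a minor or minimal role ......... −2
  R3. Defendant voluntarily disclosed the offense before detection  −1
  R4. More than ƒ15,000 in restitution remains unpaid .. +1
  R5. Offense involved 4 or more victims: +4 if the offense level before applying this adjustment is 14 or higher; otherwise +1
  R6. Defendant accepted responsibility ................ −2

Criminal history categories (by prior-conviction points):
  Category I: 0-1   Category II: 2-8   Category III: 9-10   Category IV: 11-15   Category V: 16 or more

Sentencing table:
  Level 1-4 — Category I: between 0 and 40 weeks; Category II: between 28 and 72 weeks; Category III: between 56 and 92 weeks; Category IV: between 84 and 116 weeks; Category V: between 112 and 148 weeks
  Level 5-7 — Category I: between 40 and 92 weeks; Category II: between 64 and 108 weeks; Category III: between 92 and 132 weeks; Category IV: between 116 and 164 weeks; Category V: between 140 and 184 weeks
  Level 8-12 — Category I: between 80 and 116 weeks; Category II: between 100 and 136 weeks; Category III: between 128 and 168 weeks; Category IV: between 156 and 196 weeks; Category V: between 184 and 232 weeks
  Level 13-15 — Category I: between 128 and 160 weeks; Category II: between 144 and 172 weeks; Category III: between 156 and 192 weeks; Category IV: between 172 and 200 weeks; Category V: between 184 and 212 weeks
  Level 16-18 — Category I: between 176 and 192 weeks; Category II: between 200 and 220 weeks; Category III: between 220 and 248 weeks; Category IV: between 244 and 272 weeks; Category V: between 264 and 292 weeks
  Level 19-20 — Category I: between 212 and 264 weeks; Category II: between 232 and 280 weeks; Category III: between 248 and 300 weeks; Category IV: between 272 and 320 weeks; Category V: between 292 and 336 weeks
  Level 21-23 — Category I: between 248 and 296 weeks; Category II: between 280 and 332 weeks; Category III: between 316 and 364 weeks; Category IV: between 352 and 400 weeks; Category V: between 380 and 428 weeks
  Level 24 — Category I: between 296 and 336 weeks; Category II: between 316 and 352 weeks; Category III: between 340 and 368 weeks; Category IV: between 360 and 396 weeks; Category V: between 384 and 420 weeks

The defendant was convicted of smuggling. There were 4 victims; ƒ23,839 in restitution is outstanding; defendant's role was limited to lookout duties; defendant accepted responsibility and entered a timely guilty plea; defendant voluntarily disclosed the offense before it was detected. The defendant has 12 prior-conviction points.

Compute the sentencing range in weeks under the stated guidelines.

84-116 weeks

Base offense level for smuggling: 7.
R2 applies: 7 − 2 = 5.
R3 applies: 5 − 1 = 4.
R4 applies: 4 + 1 = 5.
R5 applies (level before this adjustment is 5 < 14, so +1): 5 + 1 = 6.
R6 applies: 6 − 2 = 4.
Final offense level: 4.
Criminal history: 12 prior points → Category IV (11-15).
Level 4 falls in the 1-4 band.
Grid: Level 1-4 × Category IV = 84-116 weeks.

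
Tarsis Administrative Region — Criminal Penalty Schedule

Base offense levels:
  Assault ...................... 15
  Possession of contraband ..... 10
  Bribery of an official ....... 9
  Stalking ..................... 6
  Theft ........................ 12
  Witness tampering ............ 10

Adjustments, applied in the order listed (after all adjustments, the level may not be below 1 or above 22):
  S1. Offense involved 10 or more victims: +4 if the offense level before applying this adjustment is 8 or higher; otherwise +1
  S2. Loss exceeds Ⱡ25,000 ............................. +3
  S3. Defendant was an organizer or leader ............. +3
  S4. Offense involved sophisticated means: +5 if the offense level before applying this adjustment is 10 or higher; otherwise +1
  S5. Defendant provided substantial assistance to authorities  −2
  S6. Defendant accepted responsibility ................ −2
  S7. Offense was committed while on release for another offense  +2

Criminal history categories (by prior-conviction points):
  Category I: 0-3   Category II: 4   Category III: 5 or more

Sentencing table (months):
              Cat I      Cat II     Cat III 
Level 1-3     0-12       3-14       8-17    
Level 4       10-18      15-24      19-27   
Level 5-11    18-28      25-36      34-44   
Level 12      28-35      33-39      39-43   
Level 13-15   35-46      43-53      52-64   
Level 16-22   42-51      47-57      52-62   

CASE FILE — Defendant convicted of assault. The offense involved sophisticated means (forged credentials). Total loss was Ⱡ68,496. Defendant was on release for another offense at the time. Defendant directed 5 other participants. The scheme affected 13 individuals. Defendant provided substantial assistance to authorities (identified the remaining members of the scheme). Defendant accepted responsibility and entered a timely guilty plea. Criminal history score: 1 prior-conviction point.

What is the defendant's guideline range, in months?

Base offense level for assault: 15.
S1 applies (level before this adjustment is 15 ≥ 8, so +4): 15 + 4 = 19.
S2 applies: 19 + 3 = 22.
S3 applies: 22 + 3 = 25.
S4 applies (level before this adjustment is 25 ≥ 10, so +5): 25 + 5 = 30.
S5 applies: 30 − 2 = 28.
S6 applies: 28 − 2 = 26.
S7 applies: 26 + 2 = 28.
Level 28 exceeds the maximum of 22; capped at 22.
Final offense level: 22.
Criminal history: 1 prior point → Category I (0-3).
Level 22 falls in the 16-22 band.
Grid: Level 16-22 × Category I = 42-51 months.

42-51 months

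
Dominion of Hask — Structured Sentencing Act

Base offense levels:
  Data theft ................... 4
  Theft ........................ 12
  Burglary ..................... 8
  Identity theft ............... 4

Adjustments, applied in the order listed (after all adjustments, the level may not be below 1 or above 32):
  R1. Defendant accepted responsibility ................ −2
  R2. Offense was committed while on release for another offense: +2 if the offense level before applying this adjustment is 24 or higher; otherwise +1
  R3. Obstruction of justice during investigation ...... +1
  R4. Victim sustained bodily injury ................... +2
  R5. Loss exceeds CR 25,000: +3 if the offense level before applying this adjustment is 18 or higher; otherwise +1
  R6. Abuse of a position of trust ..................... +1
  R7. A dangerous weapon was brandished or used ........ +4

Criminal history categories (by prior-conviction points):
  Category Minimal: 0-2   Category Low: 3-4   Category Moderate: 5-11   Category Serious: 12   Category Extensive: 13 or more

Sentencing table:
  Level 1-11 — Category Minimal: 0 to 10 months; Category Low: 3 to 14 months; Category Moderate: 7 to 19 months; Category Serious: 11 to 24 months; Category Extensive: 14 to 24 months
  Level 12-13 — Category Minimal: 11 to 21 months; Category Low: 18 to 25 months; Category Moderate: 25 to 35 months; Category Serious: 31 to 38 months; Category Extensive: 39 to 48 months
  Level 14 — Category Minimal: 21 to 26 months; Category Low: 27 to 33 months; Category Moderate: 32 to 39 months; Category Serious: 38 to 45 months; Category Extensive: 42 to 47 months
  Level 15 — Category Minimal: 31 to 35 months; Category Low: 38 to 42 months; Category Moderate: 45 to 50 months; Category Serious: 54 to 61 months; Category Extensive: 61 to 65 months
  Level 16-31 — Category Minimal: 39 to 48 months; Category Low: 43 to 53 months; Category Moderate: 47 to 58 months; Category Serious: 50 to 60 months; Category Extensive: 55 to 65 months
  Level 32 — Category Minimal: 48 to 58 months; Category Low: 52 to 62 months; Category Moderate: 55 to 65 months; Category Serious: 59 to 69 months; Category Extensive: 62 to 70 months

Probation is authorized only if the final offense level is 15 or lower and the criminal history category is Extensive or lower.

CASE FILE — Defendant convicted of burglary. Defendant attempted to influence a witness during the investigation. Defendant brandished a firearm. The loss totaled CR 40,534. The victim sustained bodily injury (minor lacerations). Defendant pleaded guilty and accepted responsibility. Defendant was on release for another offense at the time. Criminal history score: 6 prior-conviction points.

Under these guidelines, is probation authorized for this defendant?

Yes

Base offense level for burglary: 8.
R1 applies: 8 − 2 = 6.
R2 applies (level before this adjustment is 6 < 24, so +1): 6 + 1 = 7.
R3 applies: 7 + 1 = 8.
R4 applies: 8 + 2 = 10.
R5 applies (level before this adjustment is 10 < 18, so +1): 10 + 1 = 11.
R6 does not apply.
R7 applies: 11 + 4 = 15.
Final offense level: 15.
Criminal history: 6 prior points → Category Moderate (5-11).
Level 15 falls in the 15 band.
Grid: Level 15 × Category Moderate = 45-50 months.
Probation check: level 15 ≤ 15 and category Moderate ≤ Extensive → eligible.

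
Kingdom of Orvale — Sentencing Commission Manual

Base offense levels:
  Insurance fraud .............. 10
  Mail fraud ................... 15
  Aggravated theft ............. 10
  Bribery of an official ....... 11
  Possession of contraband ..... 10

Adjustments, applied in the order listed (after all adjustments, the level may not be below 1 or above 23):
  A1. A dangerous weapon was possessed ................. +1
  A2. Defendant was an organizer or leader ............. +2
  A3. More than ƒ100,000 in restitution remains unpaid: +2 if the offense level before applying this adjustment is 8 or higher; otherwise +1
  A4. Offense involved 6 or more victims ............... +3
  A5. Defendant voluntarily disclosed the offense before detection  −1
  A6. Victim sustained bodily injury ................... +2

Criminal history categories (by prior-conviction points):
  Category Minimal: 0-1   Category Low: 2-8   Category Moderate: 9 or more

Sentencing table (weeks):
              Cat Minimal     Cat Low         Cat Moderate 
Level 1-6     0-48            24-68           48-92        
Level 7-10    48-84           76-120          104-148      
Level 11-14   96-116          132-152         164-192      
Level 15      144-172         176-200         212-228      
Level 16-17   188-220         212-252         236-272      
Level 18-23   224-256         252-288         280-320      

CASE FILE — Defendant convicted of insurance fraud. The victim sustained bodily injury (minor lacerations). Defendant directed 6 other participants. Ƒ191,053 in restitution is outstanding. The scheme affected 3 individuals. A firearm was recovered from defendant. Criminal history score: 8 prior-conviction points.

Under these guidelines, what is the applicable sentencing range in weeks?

Base offense level for insurance fraud: 10.
A1 applies: 10 + 1 = 11.
A2 applies: 11 + 2 = 13.
A3 applies (level before this adjustment is 13 ≥ 8, so +2): 13 + 2 = 15.
A4 does not apply.
A5 does not apply.
A6 applies: 15 + 2 = 17.
Final offense level: 17.
Criminal history: 8 prior points → Category Low (2-8).
Level 17 falls in the 16-17 band.
Grid: Level 16-17 × Category Low = 212-252 weeks.

212-252 weeks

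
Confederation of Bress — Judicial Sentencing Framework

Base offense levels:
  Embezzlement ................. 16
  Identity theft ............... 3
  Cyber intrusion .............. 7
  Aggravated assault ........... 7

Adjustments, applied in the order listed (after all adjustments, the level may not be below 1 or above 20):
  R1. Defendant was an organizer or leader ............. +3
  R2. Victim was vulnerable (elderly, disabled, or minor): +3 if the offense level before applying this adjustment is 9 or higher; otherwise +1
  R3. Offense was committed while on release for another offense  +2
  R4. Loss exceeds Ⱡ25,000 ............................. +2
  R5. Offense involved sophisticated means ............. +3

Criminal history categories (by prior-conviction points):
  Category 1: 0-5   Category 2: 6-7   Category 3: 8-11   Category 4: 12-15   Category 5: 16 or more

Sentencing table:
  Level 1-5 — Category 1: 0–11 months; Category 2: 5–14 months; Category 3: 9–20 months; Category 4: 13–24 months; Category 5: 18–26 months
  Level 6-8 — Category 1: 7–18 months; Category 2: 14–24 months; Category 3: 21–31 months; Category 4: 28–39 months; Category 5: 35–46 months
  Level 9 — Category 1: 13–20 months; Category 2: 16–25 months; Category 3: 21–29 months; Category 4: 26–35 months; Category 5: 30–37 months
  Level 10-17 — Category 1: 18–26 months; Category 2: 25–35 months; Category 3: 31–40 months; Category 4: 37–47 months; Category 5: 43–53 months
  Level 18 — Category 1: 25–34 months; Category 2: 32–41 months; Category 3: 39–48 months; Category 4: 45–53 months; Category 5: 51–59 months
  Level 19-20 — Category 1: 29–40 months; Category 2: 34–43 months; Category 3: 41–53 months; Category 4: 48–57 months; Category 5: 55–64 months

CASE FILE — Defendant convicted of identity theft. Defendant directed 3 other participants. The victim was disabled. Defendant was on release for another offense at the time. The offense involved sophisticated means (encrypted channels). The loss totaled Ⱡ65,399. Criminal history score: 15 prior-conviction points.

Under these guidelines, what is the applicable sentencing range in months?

37-47 months

Base offense level for identity theft: 3.
R1 applies: 3 + 3 = 6.
R2 applies (level before this adjustment is 6 < 9, so +1): 6 + 1 = 7.
R3 applies: 7 + 2 = 9.
R4 applies: 9 + 2 = 11.
R5 applies: 11 + 3 = 14.
Final offense level: 14.
Criminal history: 15 prior points → Category 4 (12-15).
Level 14 falls in the 10-17 band.
Grid: Level 10-17 × Category 4 = 37-47 months.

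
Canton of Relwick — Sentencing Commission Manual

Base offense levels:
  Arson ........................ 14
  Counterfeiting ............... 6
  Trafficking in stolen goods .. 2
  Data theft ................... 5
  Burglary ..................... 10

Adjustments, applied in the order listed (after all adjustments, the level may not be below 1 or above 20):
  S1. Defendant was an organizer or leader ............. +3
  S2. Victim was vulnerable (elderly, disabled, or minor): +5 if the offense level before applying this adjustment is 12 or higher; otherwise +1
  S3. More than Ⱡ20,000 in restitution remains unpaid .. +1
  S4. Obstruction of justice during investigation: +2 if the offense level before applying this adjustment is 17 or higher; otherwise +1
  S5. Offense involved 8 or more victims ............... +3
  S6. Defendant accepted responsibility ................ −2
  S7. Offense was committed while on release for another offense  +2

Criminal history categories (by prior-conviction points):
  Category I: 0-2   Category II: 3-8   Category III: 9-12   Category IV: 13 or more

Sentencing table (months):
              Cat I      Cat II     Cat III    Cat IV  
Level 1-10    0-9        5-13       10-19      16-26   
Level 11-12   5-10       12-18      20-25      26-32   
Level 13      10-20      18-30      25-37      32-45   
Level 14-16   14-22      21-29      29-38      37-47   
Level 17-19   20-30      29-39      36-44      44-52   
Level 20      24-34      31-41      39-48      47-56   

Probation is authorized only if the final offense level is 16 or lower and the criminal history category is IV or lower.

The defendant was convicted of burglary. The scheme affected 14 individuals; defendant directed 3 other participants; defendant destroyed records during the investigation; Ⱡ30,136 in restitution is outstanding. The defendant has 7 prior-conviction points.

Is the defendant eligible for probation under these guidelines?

No

Base offense level for burglary: 10.
S1 applies: 10 + 3 = 13.
S3 applies: 13 + 1 = 14.
S4 applies (level before this adjustment is 14 < 17, so +1): 14 + 1 = 15.
S5 applies: 15 + 3 = 18.
S7 does not apply.
Final offense level: 18.
Criminal history: 7 prior points → Category II (3-8).
Level 18 falls in the 17-19 band.
Grid: Level 17-19 × Category II = 29-39 months.
Probation check: level 18 > 16 and category II ≤ IV → not eligible.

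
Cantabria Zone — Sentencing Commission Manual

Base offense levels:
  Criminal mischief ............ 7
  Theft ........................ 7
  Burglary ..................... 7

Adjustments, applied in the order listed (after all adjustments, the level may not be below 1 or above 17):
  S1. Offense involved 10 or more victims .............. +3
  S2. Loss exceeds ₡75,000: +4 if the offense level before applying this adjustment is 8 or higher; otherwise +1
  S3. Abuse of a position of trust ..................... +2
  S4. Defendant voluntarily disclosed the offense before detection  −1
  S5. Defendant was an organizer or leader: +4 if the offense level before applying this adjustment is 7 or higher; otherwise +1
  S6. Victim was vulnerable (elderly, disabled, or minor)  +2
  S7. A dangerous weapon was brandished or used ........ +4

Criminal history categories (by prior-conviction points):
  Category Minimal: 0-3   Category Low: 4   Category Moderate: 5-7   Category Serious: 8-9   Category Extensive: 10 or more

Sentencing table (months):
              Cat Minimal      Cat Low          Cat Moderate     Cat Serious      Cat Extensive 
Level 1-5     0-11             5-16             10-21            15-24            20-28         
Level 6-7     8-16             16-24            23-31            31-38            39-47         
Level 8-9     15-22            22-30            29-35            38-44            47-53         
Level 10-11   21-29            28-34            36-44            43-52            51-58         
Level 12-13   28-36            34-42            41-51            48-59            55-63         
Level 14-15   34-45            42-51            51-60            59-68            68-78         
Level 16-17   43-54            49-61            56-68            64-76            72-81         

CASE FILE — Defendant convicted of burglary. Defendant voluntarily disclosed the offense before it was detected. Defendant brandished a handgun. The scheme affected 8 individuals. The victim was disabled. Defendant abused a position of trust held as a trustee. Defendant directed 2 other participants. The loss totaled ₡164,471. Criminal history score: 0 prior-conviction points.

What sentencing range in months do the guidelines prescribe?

Base offense level for burglary: 7.
S1 does not apply.
S2 applies (level before this adjustment is 7 < 8, so +1): 7 + 1 = 8.
S3 applies: 8 + 2 = 10.
S4 applies: 10 − 1 = 9.
S5 applies (level before this adjustment is 9 ≥ 7, so +4): 9 + 4 = 13.
S6 applies: 13 + 2 = 15.
S7 applies: 15 + 4 = 19.
Level 19 exceeds the maximum of 17; capped at 17.
Final offense level: 17.
Criminal history: 0 prior points → Category Minimal (0-3).
Level 17 falls in the 16-17 band.
Grid: Level 16-17 × Category Minimal = 43-54 months.

43-54 months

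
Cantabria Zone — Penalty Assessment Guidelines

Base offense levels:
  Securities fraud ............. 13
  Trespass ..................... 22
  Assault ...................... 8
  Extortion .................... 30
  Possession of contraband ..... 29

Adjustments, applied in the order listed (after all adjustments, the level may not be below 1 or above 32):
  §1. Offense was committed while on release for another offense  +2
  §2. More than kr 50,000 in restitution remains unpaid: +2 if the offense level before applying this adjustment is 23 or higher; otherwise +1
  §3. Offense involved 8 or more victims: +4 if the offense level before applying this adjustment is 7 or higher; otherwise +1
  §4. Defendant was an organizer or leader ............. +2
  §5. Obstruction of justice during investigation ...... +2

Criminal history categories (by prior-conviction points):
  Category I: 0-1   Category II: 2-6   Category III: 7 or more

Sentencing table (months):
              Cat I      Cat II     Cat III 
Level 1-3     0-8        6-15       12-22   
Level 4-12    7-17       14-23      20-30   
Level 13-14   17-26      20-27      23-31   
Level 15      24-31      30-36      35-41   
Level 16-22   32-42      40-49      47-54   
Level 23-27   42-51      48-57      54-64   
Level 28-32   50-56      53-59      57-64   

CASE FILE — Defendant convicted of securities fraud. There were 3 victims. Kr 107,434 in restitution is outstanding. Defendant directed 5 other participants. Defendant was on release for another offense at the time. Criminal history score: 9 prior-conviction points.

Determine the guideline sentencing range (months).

Base offense level for securities fraud: 13.
§1 applies: 13 + 2 = 15.
§2 applies (level before this adjustment is 15 < 23, so +1): 15 + 1 = 16.
§3 does not apply.
§4 applies: 16 + 2 = 18.
§5 does not apply.
Final offense level: 18.
Criminal history: 9 prior points → Category III (7+).
Level 18 falls in the 16-22 band.
Grid: Level 16-22 × Category III = 47-54 months.

47-54 months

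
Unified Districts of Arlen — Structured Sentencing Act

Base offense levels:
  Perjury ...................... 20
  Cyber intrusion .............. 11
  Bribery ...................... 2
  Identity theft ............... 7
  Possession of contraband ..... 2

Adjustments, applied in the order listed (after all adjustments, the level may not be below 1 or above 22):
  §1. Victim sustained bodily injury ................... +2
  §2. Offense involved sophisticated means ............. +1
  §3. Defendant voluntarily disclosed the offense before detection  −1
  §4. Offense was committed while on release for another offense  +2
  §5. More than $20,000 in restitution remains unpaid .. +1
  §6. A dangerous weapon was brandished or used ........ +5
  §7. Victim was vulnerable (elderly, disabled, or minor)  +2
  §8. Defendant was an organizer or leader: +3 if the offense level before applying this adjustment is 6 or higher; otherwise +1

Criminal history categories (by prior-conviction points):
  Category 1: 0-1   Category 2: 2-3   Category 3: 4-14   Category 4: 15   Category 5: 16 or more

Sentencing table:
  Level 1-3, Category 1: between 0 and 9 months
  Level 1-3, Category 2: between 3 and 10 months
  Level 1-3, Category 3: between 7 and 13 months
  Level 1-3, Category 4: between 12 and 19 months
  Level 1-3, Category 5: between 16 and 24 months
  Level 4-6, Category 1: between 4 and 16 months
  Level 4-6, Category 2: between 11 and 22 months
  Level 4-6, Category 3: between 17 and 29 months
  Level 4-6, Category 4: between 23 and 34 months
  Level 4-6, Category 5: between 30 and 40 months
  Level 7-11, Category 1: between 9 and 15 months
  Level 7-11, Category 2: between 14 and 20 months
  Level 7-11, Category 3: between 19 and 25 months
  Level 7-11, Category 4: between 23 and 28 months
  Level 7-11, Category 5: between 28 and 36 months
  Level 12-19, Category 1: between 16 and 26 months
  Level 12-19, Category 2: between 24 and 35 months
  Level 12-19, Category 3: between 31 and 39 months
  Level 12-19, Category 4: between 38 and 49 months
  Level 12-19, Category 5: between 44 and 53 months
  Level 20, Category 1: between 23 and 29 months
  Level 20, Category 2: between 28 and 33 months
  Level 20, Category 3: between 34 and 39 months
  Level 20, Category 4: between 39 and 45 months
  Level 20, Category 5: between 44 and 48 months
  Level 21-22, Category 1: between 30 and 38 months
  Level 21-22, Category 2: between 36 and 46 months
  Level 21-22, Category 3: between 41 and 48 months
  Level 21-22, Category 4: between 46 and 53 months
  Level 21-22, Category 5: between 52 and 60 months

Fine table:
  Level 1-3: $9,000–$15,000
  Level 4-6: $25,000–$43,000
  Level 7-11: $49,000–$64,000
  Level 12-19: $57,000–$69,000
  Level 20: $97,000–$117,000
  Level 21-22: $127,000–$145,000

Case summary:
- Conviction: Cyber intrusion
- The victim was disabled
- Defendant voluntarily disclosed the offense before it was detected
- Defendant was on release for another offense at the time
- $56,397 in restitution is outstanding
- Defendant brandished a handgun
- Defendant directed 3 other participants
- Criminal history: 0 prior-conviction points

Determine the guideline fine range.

$127,000–$145,000

Base offense level for cyber intrusion: 11.
§1 does not apply.
§2 does not apply.
§3 applies: 11 − 1 = 10.
§4 applies: 10 + 2 = 12.
§5 applies: 12 + 1 = 13.
§6 applies: 13 + 5 = 18.
§7 applies: 18 + 2 = 20.
§8 applies (level before this adjustment is 20 ≥ 6, so +3): 20 + 3 = 23.
Level 23 exceeds the maximum of 22; capped at 22.
Final offense level: 22.
Level 22 falls in the 21-22 band.
Fine table: Level 21-22 → $127,000–$145,000.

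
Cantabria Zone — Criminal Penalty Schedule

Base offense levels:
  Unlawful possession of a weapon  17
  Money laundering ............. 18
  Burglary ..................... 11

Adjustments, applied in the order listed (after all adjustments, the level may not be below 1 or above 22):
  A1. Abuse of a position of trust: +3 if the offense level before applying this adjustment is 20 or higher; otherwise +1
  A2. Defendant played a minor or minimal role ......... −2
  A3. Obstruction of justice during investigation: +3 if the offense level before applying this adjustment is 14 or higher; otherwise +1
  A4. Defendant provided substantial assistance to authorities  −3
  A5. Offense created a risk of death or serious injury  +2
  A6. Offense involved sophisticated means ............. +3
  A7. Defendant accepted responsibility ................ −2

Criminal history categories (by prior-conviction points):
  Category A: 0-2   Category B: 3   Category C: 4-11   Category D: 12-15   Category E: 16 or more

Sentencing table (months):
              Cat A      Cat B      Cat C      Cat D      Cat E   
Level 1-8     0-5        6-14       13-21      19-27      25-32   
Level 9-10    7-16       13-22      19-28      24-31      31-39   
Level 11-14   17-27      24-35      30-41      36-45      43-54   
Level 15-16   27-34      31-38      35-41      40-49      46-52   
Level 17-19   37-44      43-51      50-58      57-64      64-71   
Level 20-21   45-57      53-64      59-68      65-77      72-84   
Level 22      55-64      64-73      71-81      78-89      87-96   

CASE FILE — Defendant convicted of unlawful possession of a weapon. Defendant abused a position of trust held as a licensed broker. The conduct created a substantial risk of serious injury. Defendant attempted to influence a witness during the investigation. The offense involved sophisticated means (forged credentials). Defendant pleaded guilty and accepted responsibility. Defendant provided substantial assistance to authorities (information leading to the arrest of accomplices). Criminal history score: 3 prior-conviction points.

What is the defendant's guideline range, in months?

Base offense level for unlawful possession of a weapon: 17.
A1 applies (level before this adjustment is 17 < 20, so +1): 17 + 1 = 18.
A3 applies (level before this adjustment is 18 ≥ 14, so +3): 18 + 3 = 21.
A4 applies: 21 − 3 = 18.
A5 applies: 18 + 2 = 20.
A6 applies: 20 + 3 = 23.
A7 applies: 23 − 2 = 21.
Final offense level: 21.
Criminal history: 3 prior points → Category B (3).
Level 21 falls in the 20-21 band.
Grid: Level 20-21 × Category B = 53-64 months.

53-64 months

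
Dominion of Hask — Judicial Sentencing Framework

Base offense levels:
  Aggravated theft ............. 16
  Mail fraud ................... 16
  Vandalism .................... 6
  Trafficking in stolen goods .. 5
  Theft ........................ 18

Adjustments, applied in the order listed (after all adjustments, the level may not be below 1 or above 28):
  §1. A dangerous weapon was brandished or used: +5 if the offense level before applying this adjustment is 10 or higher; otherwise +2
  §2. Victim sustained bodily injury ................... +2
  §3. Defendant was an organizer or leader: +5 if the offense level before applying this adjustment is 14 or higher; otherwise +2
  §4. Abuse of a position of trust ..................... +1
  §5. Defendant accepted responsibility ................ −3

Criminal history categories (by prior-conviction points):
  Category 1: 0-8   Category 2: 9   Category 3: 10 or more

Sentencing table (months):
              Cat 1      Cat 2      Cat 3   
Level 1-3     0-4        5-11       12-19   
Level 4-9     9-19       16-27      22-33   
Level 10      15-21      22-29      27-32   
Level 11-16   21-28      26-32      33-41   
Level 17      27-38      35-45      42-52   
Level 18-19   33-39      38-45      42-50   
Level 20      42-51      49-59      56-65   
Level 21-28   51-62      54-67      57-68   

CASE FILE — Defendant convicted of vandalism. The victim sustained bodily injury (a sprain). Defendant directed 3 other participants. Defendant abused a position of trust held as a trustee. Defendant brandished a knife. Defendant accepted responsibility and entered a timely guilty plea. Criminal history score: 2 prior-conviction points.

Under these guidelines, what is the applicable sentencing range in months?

15-21 months

Base offense level for vandalism: 6.
§1 applies (level before this adjustment is 6 < 10, so +2): 6 + 2 = 8.
§2 applies: 8 + 2 = 10.
§3 applies (level before this adjustment is 10 < 14, so +2): 10 + 2 = 12.
§4 applies: 12 + 1 = 13.
§5 applies: 13 − 3 = 10.
Final offense level: 10.
Criminal history: 2 prior points → Category 1 (0-8).
Level 10 falls in the 10 band.
Grid: Level 10 × Category 1 = 15-21 months.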